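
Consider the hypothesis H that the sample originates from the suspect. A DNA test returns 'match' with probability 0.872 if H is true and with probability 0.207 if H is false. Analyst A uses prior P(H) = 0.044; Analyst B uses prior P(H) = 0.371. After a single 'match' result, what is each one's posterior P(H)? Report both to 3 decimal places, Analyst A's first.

Analyst A: 0.162; Analyst B: 0.713

P('+'|H) = 0.872, P('+'|¬H) = 0.207.
Analyst A: numerator 0.872·0.044 = 0.038368; evidence = 0.038368+0.207·0.956 = 0.23626; posterior = 0.162.
Analyst B: numerator 0.872·0.371 = 0.32351; evidence = 0.32351+0.207·0.629 = 0.45371; posterior = 0.713.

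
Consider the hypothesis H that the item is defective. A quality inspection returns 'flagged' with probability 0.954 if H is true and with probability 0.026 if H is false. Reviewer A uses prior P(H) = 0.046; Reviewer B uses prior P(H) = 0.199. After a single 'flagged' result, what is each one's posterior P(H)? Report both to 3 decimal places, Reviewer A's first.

P('+'|H) = 0.954, P('+'|¬H) = 0.026.
Reviewer A: numerator 0.954·0.046 = 0.043884; evidence = 0.043884+0.026·0.954 = 0.068688; posterior = 0.639.
Reviewer B: numerator 0.954·0.199 = 0.18985; evidence = 0.18985+0.026·0.801 = 0.21067; posterior = 0.901.

Reviewer A: 0.639; Reviewer B: 0.901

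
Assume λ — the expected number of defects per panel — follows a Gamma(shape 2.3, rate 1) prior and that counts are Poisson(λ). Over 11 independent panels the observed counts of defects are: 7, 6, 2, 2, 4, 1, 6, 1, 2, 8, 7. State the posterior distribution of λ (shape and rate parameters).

Posterior: Gamma(shape=48.3, rate=12)

The Poisson likelihood adds the total count to the shape and the number of exposure periods to the rate. Here ∑xᵢ = 46 and n = 11, so shape 2.3→48.3 and rate 1→12.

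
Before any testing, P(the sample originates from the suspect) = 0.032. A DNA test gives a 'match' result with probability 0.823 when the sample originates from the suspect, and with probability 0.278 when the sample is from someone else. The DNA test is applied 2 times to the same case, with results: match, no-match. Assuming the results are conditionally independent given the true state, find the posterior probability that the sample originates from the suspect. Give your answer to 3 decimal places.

Posterior P(H) ≈ 0.023

With H the event that the sample originates from the suspect, the joint likelihood of the observed sequence is P(data|H) = 0.823·0.177 = 0.14567 and P(data|¬H) = 0.278·0.722 = 0.20072.
Bayes: P(H|data) = 0.032·0.14567 / (0.032·0.14567 + 0.968·0.20072) = 0.0046615/0.19895 = 0.0234.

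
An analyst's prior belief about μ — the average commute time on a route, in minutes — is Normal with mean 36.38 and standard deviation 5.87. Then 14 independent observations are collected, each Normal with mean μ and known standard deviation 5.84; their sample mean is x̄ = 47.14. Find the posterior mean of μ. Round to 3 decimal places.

Prior precision 1/τ₀² = 1/5.87² = 0.0290218; data precision n/σ² = 14/5.84² = 0.410490.
Posterior precision = 0.0290218 + 0.410490 = 0.439512.
Posterior mean = (0.0290218·36.38 + 0.410490·47.14) / 0.439512 = 46.429.

Posterior mean ≈ 46.429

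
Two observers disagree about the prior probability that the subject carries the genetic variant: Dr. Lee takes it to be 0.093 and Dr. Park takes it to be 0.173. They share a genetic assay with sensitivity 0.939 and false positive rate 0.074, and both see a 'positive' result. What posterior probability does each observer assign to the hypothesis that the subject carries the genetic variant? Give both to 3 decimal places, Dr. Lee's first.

P('+'|H) = 0.939, P('+'|¬H) = 0.074.
Dr. Lee: numerator 0.939·0.093 = 0.087327; evidence = 0.087327+0.074·0.907 = 0.15444; posterior = 0.565.
Dr. Park: numerator 0.939·0.173 = 0.16245; evidence = 0.16245+0.074·0.827 = 0.22364; posterior = 0.726.

Dr. Lee: 0.565; Dr. Park: 0.726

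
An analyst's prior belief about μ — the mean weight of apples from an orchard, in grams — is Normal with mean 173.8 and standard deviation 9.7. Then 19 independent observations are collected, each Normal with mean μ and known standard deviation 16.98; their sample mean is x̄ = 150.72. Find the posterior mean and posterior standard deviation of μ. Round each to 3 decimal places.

With known σ, the Normal prior is conjugate. Weight on the data is w = (n/σ²)/(n/σ² + 1/τ₀²) = 0.0658989/(0.0658989+0.0106281) = 0.86112.
Posterior mean = w·x̄ + (1−w)·μ₀ = 0.86112·150.72 + 0.13888·173.8 = 153.925. Posterior variance = 1/(0.0658989+0.0106281) = 13.0673, so SD = 3.615.

Posterior mean ≈ 153.925; posterior SD ≈ 3.615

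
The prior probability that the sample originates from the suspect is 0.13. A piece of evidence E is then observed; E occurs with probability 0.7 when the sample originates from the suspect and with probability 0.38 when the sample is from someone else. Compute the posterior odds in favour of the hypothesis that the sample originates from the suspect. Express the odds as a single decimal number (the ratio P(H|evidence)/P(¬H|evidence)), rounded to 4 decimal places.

Prior odds = 0.13/(1−0.13) = 0.14943. In log-odds, ln(0.14943) = -1.9010.
Add log likelihood ratio: ln(1.8421) = 0.61091.
Posterior log-odds = -1.2900, so posterior odds = exp(-1.2900) = 0.27526.

Posterior odds ≈ 0.2753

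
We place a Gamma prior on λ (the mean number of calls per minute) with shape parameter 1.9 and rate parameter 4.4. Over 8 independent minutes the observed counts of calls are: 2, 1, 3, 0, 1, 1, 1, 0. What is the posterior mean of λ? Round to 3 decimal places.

Posterior mean ≈ 0.879

The Poisson likelihood adds the total count to the shape and the number of exposure periods to the rate. Here ∑xᵢ = 9 and n = 8, so shape 1.9→10.9 and rate 4.4→12.4.
E[λ | data] = 10.9/12.4 = 0.879.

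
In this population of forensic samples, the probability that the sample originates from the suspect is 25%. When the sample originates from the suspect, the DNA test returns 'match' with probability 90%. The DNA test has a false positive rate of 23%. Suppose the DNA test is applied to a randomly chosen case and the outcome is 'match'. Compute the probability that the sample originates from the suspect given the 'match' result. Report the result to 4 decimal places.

P(H | E) ≈ 0.5660

Let H be the event that the sample originates from the suspect. P(H) = 0.25, so P(¬H) = 0.75. With E the 'match' result, P(E|H) = 0.9 and P(E|¬H) = 0.23.
P(E) = 0.9·0.25 + 0.23·0.75 = 0.22500 + 0.17250 = 0.39750.
By Bayes' theorem, P(H|E) = 0.22500 / 0.39750 = 0.5660.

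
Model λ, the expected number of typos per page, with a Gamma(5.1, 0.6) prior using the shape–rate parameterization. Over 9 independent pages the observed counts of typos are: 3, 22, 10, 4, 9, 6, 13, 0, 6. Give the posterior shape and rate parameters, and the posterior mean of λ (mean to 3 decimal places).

Posterior: Gamma(shape=78.1, rate=9.6); mean ≈ 8.135

The Poisson likelihood adds the total count to the shape and the number of exposure periods to the rate. Here ∑xᵢ = 73 and n = 9, so shape 5.1→78.1 and rate 0.6→9.6.
E[λ | data] = 78.1/9.6 = 8.135.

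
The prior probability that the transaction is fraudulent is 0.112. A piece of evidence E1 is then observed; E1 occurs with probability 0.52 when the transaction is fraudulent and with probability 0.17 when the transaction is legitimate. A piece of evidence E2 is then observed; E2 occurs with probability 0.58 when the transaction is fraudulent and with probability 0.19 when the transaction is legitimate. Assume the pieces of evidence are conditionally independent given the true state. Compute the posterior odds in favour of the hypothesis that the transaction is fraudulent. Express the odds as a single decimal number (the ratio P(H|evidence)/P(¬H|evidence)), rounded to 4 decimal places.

Prior odds = 0.112/(1−0.112) = 0.12613. In log-odds, ln(0.12613) = -2.0705.
Add log likelihood ratios: ln(3.0588) + ln(3.0526) = 2.2340.
Posterior log-odds = 0.16356, so posterior odds = exp(0.16356) = 1.1777.

Posterior odds ≈ 1.1777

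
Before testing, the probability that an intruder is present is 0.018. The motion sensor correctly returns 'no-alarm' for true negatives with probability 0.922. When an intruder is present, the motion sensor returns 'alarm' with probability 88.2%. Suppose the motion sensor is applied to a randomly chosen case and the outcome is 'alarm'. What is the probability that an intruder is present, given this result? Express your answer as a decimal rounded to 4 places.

P(H | E) ≈ 0.1717

Write H for 'an intruder is present'. Prior odds H:¬H = 0.018/0.982 = 0.018330. For the 'alarm' outcome, the likelihood ratio is 0.882/0.078 = 11.308.
Posterior odds = 0.018330 × 11.308 = 0.20727, so P(H|E) = 0.20727/(1+0.20727) = 0.1717.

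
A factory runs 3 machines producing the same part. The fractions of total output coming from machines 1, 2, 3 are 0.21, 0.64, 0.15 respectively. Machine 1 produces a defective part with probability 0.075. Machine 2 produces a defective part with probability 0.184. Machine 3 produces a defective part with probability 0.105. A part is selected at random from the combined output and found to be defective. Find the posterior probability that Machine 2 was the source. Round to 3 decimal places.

Posterior probability ≈ 0.789

Tabulate prior·likelihood by source: [1] prior 0.21, lik 0.075, product 0.01575; [2] prior 0.64, lik 0.184, product 0.1178; [3] prior 0.15, lik 0.105, product 0.01575.
Normalizing constant = 0.14926; the posterior for Machine 2 is its product over the sum, 0.1178/0.14926 = 0.789.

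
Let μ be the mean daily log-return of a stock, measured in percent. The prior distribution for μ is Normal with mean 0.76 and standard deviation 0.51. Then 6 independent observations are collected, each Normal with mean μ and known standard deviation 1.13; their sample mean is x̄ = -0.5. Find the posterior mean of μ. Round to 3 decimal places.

Posterior mean ≈ 0.067

Prior precision 1/τ₀² = 1/0.51² = 3.84468; data precision n/σ² = 6/1.13² = 4.69888.
Posterior precision = 3.84468 + 4.69888 = 8.54356.
Posterior mean = (3.84468·0.76 + 4.69888·-0.5) / 8.54356 = 0.067.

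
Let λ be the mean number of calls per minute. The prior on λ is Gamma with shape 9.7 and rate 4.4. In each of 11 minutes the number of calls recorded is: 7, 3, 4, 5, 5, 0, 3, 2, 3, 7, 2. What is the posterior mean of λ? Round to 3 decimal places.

Total count ∑xᵢ = 41 over n = 11 minutes.
Gamma is conjugate to the Poisson likelihood: posterior is Gamma(shape = 9.7+41 = 50.7, rate = 4.4+11 = 15.4).
Posterior mean = shape/rate = 50.7/15.4 = 3.292.

Posterior mean ≈ 3.292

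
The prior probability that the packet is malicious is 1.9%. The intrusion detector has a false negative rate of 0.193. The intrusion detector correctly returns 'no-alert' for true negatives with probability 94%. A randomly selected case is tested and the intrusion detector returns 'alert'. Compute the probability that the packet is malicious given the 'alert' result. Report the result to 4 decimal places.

P(H | E) ≈ 0.2067

Write H for 'the packet is malicious'. Prior odds H:¬H = 0.019/0.981 = 0.019368. For the 'alert' outcome, the likelihood ratio is 0.807/0.06 = 13.450.
Posterior odds = 0.019368 × 13.450 = 0.26050, so P(H|E) = 0.26050/(1+0.26050) = 0.2067.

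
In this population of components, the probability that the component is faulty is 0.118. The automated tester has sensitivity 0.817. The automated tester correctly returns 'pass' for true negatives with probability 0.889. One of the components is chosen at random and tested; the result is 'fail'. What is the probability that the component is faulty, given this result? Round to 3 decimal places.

Let H be the event that the component is faulty. P(H) = 0.118, so P(¬H) = 0.882. With E the 'fail' result, P(E|H) = 0.817 and P(E|¬H) = 0.111.
P(E) = 0.817·0.118 + 0.111·0.882 = 0.096406 + 0.097902 = 0.19431.
By Bayes' theorem, P(H|E) = 0.096406 / 0.19431 = 0.496.

P(H | E) ≈ 0.496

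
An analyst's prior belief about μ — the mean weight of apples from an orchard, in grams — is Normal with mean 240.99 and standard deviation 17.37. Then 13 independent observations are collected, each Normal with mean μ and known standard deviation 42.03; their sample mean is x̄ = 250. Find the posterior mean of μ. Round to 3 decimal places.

Posterior mean ≈ 247.202

Prior precision 1/τ₀² = 1/17.37² = 0.00331437; data precision n/σ² = 13/42.03² = 0.00735910.
Posterior precision = 0.00331437 + 0.00735910 = 0.0106735.
Posterior mean = (0.00331437·240.99 + 0.00735910·250) / 0.0106735 = 247.202.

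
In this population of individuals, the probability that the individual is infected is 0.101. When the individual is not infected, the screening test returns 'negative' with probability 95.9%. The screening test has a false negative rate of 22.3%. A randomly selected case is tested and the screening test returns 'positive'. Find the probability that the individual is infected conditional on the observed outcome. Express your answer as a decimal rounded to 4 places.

P(H | E) ≈ 0.6804

Write H for 'the individual is infected'. Prior odds H:¬H = 0.101/0.899 = 0.11235. For the 'positive' outcome, the likelihood ratio is 0.777/0.041 = 18.951.
Posterior odds = 0.11235 × 18.951 = 2.1291, so P(H|E) = 2.1291/(1+2.1291) = 0.6804.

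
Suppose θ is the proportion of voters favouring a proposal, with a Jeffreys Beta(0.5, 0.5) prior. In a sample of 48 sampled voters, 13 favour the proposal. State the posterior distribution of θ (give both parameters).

Posterior: Beta(13.5, 35.5)

The binomial likelihood is conjugate to the Beta prior: with 13 successes and 35 failures, the posterior is Beta(0.5+13, 0.5+35) = Beta(13.5, 35.5).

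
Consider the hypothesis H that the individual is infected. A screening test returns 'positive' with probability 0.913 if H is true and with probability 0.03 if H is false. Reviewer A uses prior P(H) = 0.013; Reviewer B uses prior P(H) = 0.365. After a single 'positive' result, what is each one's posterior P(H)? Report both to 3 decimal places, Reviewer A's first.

P('+'|H) = 0.913, P('+'|¬H) = 0.03.
Reviewer A: numerator 0.913·0.013 = 0.011869; evidence = 0.011869+0.03·0.987 = 0.041479; posterior = 0.286.
Reviewer B: numerator 0.913·0.365 = 0.33325; evidence = 0.33325+0.03·0.635 = 0.35230; posterior = 0.946.

Reviewer A: 0.286; Reviewer B: 0.946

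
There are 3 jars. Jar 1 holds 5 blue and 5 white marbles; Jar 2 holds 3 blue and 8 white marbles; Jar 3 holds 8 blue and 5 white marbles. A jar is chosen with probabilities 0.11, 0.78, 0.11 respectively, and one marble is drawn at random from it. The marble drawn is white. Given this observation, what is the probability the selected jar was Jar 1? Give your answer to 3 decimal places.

Posterior probability ≈ 0.083

P(white|Jar 1) = 0.5; P(white|Jar 2) = 0.7273; P(white|Jar 3) = 0.3846.
Prior × likelihood for each source: 0.11·0.5=0.05500, 0.78·0.7273=0.5673, 0.11·0.3846=0.04231. Summing gives P(white) = 0.66458.
P(Jar 1 | white) = 0.05500 / 0.66458 = 0.083.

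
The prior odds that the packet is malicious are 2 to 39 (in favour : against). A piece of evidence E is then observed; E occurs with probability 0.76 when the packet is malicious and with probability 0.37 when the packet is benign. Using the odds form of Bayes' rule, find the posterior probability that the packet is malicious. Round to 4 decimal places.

Prior odds = 2/39 = 0.051282.
Likelihood ratio for E = 0.76/0.37 = 2.0541.
Posterior odds = prior odds × LR = 0.10534.
Posterior probability = odds/(1+odds) = 0.10534/1.1053 = 0.0953.

Posterior probability ≈ 0.0953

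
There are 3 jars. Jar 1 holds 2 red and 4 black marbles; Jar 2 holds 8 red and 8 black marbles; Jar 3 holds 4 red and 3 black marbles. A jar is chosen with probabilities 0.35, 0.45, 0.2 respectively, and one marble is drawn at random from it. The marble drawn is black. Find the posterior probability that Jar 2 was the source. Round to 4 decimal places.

Posterior probability ≈ 0.4136

P(black|Jar 1) = 0.6667; P(black|Jar 2) = 0.5; P(black|Jar 3) = 0.4286.
Prior × likelihood for each source: 0.35·0.6667=0.2333, 0.45·0.5=0.2250, 0.2·0.4286=0.08571. Summing gives P(black) = 0.54405.
P(Jar 2 | black) = 0.2250 / 0.54405 = 0.4136.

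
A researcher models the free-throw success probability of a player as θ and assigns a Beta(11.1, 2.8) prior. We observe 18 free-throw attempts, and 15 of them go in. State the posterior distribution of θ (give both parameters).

Posterior: Beta(26.1, 5.8)

Observing 15 successes and 3 failures updates Beta(11.1, 2.8) by adding the success and failure counts to the two shape parameters: α = 11.1+15 = 26.1, β = 2.8+3 = 5.8.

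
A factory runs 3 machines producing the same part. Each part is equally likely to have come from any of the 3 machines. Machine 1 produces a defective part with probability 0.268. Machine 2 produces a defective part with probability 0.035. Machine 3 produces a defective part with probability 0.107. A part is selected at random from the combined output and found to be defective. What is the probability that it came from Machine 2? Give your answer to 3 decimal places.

Posterior probability ≈ 0.085

P(defective|M1) = 0.268; P(defective|M2) = 0.035; P(defective|M3) = 0.107.
Prior × likelihood for each source: 0.333333·0.268=0.08933, 0.333333·0.035=0.01167, 0.333333·0.107=0.03567. Summing gives P(defective) = 0.13667.
P(Machine 2 | defective) = 0.01167 / 0.13667 = 0.085.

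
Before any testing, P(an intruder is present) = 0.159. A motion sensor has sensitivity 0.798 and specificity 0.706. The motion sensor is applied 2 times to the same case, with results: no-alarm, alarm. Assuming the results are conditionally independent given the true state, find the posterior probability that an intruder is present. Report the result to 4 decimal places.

Posterior P(H) ≈ 0.1280

Let H be the event that an intruder is present; start with P(H) = 0.159. P('alarm'|H) = 0.798, P('alarm'|¬H) = 0.294.
Update on result 1 ('no-alarm'): P(H) ← 0.202·0.1590 / (0.202·0.1590 + 0.706·0.8410) = 0.032118/0.62586 = 0.0513.
Update on result 2 ('alarm'): P(H) ← 0.798·0.0513 / (0.798·0.0513 + 0.294·0.9487) = 0.040952/0.31986 = 0.1280.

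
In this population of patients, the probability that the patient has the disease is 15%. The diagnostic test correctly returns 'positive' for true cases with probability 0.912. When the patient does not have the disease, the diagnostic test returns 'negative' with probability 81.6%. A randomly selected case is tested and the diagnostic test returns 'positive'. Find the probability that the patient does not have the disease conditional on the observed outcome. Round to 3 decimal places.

Let H be the event that the patient has the disease. P(H) = 0.15, so P(¬H) = 0.85. With E the 'positive' result, P(E|H) = 0.912 and P(E|¬H) = 0.184.
P(E) = 0.912·0.15 + 0.184·0.85 = 0.13680 + 0.15640 = 0.29320.
By Bayes' theorem, P(H|E) = 0.13680 / 0.29320 = 0.467. Hence P(¬H|E) = 1 − 0.467 = 0.533.

P(¬H | E) ≈ 0.533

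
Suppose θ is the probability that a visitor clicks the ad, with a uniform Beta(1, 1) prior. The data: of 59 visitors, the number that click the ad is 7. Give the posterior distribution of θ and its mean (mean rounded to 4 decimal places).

Posterior: Beta(8, 53); mean ≈ 0.1311

The binomial likelihood is conjugate to the Beta prior: with 7 successes and 52 failures, the posterior is Beta(1+7, 1+52) = Beta(8, 53).
E[θ | data] = 8/(8+53) = 0.1311.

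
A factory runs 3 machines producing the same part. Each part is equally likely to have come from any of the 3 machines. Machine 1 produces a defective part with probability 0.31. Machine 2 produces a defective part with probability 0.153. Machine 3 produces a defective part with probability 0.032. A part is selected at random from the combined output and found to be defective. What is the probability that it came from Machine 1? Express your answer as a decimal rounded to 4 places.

P(defective|M1) = 0.31; P(defective|M2) = 0.153; P(defective|M3) = 0.032.
Prior × likelihood for each source: 0.333333·0.31=0.1033, 0.333333·0.153=0.05100, 0.333333·0.032=0.01067. Summing gives P(defective) = 0.16500.
P(Machine 1 | defective) = 0.1033 / 0.16500 = 0.6263.

Posterior probability ≈ 0.6263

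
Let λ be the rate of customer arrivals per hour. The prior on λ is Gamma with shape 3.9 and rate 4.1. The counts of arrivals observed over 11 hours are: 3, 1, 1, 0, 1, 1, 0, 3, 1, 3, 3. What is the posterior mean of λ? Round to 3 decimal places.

Posterior mean ≈ 1.384

The Poisson likelihood adds the total count to the shape and the number of exposure periods to the rate. Here ∑xᵢ = 17 and n = 11, so shape 3.9→20.9 and rate 4.1→15.1.
E[λ | data] = 20.9/15.1 = 1.384.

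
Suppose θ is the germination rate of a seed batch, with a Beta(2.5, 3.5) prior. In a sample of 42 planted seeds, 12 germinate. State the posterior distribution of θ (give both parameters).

Observing 12 successes and 30 failures updates Beta(2.5, 3.5) by adding the success and failure counts to the two shape parameters: α = 2.5+12 = 14.5, β = 3.5+30 = 33.5.

Posterior: Beta(14.5, 33.5)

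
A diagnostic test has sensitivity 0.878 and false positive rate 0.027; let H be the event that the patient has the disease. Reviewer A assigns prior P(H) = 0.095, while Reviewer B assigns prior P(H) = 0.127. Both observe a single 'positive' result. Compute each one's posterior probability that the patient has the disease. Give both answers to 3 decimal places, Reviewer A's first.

Reviewer A: 0.773; Reviewer B: 0.825

The likelihood ratio for a 'positive' result is 0.878/0.027 = 32.519.
Reviewer A: prior odds 0.095/0.905 = 0.10497; posterior odds 3.4135; posterior probability 0.773.
Reviewer B: prior odds 0.127/0.873 = 0.14548; posterior odds 4.7306; posterior probability 0.825.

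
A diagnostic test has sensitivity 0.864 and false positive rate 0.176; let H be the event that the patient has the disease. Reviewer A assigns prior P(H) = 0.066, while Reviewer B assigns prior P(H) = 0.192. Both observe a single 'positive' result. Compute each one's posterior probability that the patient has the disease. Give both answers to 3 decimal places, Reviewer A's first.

P('+'|H) = 0.864, P('+'|¬H) = 0.176.
Reviewer A: numerator 0.864·0.066 = 0.057024; evidence = 0.057024+0.176·0.934 = 0.22141; posterior = 0.258.
Reviewer B: numerator 0.864·0.192 = 0.16589; evidence = 0.16589+0.176·0.808 = 0.30810; posterior = 0.538.

Reviewer A: 0.258; Reviewer B: 0.538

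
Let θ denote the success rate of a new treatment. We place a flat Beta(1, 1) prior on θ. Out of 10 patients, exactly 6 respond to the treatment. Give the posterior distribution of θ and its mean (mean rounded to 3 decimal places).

Posterior: Beta(7, 5); mean ≈ 0.583

The binomial likelihood is conjugate to the Beta prior: with 6 successes and 4 failures, the posterior is Beta(1+6, 1+4) = Beta(7, 5).
Posterior mean = α/(α+β) = 7/12 = 0.583.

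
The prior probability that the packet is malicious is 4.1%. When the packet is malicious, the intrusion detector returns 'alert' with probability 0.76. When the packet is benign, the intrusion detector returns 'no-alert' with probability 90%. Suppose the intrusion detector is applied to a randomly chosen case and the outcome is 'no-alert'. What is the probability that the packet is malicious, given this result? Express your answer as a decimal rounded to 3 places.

P(H | E) ≈ 0.011

Let H be the event that the packet is malicious. P(H) = 0.041, so P(¬H) = 0.959. With E the 'no-alert' result, P(E|H) = 0.24 and P(E|¬H) = 0.9.
P(E) = 0.24·0.041 + 0.9·0.959 = 0.0098400 + 0.86310 = 0.87294.
By Bayes' theorem, P(H|E) = 0.0098400 / 0.87294 = 0.011.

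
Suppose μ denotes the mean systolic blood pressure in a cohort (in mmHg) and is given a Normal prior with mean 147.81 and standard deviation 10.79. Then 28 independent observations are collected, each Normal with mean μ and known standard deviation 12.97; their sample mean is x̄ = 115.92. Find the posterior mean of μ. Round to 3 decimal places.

Prior precision 1/τ₀² = 1/10.79² = 0.00858929; data precision n/σ² = 28/12.97² = 0.166448.
Posterior precision = 0.00858929 + 0.166448 = 0.175037.
Posterior mean = (0.00858929·147.81 + 0.166448·115.92) / 0.175037 = 117.485.

Posterior mean ≈ 117.485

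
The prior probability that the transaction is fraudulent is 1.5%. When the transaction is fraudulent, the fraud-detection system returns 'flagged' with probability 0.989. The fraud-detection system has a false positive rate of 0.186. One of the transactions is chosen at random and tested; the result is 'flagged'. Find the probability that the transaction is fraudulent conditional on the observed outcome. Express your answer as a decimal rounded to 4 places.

Write H for 'the transaction is fraudulent'. Prior odds H:¬H = 0.015/0.985 = 0.015228. For the 'flagged' outcome, the likelihood ratio is 0.989/0.186 = 5.3172.
Posterior odds = 0.015228 × 5.3172 = 0.080973, so P(H|E) = 0.080973/(1+0.080973) = 0.0749.

P(H | E) ≈ 0.0749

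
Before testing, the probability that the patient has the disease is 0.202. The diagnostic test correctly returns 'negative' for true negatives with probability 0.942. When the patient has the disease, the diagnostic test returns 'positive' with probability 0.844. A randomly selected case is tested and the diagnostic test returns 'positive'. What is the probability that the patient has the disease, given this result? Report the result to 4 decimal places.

Write H for 'the patient has the disease'. Prior odds H:¬H = 0.202/0.798 = 0.25313. For the 'positive' outcome, the likelihood ratio is 0.844/0.058 = 14.552.
Posterior odds = 0.25313 × 14.552 = 3.6835, so P(H|E) = 3.6835/(1+3.6835) = 0.7865.

P(H | E) ≈ 0.7865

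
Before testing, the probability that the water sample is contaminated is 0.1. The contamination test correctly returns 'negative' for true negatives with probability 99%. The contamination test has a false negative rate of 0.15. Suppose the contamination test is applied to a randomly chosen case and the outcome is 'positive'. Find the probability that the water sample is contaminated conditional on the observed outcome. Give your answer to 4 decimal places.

Let H be the event that the water sample is contaminated. P(H) = 0.1, so P(¬H) = 0.9. With E the 'positive' result, P(E|H) = 0.85 and P(E|¬H) = 0.01.
P(E) = 0.85·0.1 + 0.01·0.9 = 0.085000 + 0.0090000 = 0.094000.
By Bayes' theorem, P(H|E) = 0.085000 / 0.094000 = 0.9043.

P(H | E) ≈ 0.9043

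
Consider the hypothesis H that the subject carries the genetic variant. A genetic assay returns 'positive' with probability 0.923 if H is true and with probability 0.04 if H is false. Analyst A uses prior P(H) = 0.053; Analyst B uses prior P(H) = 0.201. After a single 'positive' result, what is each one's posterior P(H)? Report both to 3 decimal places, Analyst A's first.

P('+'|H) = 0.923, P('+'|¬H) = 0.04.
Analyst A: numerator 0.923·0.053 = 0.048919; evidence = 0.048919+0.04·0.947 = 0.086799; posterior = 0.564.
Analyst B: numerator 0.923·0.201 = 0.18552; evidence = 0.18552+0.04·0.799 = 0.21748; posterior = 0.853.

Analyst A: 0.564; Analyst B: 0.853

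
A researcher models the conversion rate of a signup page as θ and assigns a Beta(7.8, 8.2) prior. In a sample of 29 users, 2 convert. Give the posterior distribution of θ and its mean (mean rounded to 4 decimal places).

Observing 2 successes and 27 failures updates Beta(7.8, 8.2) by adding the success and failure counts to the two shape parameters: α = 7.8+2 = 9.8, β = 8.2+27 = 35.2.
E[θ | data] = 9.8/(9.8+35.2) = 0.2178.

Posterior: Beta(9.8, 35.2); mean ≈ 0.2178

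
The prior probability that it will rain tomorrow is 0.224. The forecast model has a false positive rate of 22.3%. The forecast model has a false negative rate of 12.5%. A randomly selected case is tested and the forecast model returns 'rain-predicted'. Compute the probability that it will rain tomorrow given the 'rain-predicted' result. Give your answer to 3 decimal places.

P(H | E) ≈ 0.531

Let H be the event that it will rain tomorrow. P(H) = 0.224, so P(¬H) = 0.776. With E the 'rain-predicted' result, P(E|H) = 0.875 and P(E|¬H) = 0.223.
P(E) = 0.875·0.224 + 0.223·0.776 = 0.19600 + 0.17305 = 0.36905.
By Bayes' theorem, P(H|E) = 0.19600 / 0.36905 = 0.531.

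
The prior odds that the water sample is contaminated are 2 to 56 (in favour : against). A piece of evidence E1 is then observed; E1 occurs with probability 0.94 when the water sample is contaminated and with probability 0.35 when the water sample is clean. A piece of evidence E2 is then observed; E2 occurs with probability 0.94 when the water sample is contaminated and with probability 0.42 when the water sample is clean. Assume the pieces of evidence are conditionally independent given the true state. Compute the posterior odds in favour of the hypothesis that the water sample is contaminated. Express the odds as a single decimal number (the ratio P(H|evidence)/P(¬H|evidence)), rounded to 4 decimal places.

Posterior odds ≈ 0.2147

Prior odds = 2/56 = 0.035714.
Likelihood ratio for E1 = 0.94/0.35 = 2.6857.
Likelihood ratio for E2 = 0.94/0.42 = 2.2381.
Posterior odds = prior odds × LR₁ × LR₂ = 0.21467.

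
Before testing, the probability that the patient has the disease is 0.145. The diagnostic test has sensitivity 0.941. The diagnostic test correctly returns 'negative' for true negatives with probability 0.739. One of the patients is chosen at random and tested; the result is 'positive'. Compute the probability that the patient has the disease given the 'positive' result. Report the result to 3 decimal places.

Let H be the event that the patient has the disease. P(H) = 0.145, so P(¬H) = 0.855. With E the 'positive' result, P(E|H) = 0.941 and P(E|¬H) = 0.261.
P(E) = 0.941·0.145 + 0.261·0.855 = 0.13644 + 0.22315 = 0.35960.
By Bayes' theorem, P(H|E) = 0.13644 / 0.35960 = 0.379.

P(H | E) ≈ 0.379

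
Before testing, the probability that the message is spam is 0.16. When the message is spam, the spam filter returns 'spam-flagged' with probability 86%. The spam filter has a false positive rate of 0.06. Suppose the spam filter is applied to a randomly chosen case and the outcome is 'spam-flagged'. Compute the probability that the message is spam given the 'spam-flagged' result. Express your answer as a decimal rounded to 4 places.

Let H be the event that the message is spam. P(H) = 0.16, so P(¬H) = 0.84. With E the 'spam-flagged' result, P(E|H) = 0.86 and P(E|¬H) = 0.06.
P(E) = 0.86·0.16 + 0.06·0.84 = 0.13760 + 0.050400 = 0.18800.
By Bayes' theorem, P(H|E) = 0.13760 / 0.18800 = 0.7319.

P(H | E) ≈ 0.7319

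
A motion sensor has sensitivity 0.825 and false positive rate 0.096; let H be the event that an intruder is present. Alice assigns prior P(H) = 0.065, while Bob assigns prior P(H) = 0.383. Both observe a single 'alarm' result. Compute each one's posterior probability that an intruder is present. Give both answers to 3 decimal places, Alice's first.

Alice: 0.374; Bob: 0.842

The likelihood ratio for an 'alarm' result is 0.825/0.096 = 8.5938.
Alice: prior odds 0.065/0.935 = 0.069519; posterior odds 0.59743; posterior probability 0.374.
Bob: prior odds 0.383/0.617 = 0.62075; posterior odds 5.3345; posterior probability 0.842.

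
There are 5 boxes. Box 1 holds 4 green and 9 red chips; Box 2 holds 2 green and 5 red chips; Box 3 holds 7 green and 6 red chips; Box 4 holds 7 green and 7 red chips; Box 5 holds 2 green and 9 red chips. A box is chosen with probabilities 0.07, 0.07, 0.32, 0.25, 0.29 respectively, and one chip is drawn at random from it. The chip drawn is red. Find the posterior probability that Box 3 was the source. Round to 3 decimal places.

P(red|Box 1) = 0.6923; P(red|Box 2) = 0.7143; P(red|Box 3) = 0.4615; P(red|Box 4) = 0.5; P(red|Box 5) = 0.8182.
Prior × likelihood for each source: 0.07·0.6923=0.04846, 0.07·0.7143=0.05000, 0.32·0.4615=0.1477, 0.25·0.5=0.1250, 0.29·0.8182=0.2373. Summing gives P(red) = 0.60843.
P(Box 3 | red) = 0.1477 / 0.60843 = 0.243.

Posterior probability ≈ 0.243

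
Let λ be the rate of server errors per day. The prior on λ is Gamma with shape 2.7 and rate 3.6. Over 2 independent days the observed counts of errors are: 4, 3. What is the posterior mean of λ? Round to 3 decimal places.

Posterior mean ≈ 1.732

The Poisson likelihood adds the total count to the shape and the number of exposure periods to the rate. Here ∑xᵢ = 7 and n = 2, so shape 2.7→9.7 and rate 3.6→5.6.
E[λ | data] = 9.7/5.6 = 1.732.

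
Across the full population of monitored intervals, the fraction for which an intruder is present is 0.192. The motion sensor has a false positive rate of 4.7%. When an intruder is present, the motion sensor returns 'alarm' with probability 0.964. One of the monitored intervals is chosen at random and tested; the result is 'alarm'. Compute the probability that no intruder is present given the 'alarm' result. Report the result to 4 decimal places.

P(¬H | E) ≈ 0.1702

Write H for 'an intruder is present'. Prior odds H:¬H = 0.192/0.808 = 0.23762. For the 'alarm' outcome, the likelihood ratio is 0.964/0.047 = 20.511.
Posterior odds = 0.23762 × 20.511 = 4.8738, so P(H|E) = 4.8738/(1+4.8738) = 0.8298. Then P(¬H|E) = 1 − 0.8298 = 0.1702.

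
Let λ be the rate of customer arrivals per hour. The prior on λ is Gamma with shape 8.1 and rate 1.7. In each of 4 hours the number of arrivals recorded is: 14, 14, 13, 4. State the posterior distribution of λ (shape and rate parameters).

The Poisson likelihood adds the total count to the shape and the number of exposure periods to the rate. Here ∑xᵢ = 45 and n = 4, so shape 8.1→53.1 and rate 1.7→5.7.

Posterior: Gamma(shape=53.1, rate=5.7)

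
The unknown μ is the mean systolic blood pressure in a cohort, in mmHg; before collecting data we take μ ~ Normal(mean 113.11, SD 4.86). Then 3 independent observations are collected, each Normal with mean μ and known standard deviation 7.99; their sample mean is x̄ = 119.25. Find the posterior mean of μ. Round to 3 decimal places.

Posterior mean ≈ 116.340

With known σ, the Normal prior is conjugate. Weight on the data is w = (n/σ²)/(n/σ² + 1/τ₀²) = 0.0469924/(0.0469924+0.0423377) = 0.52605.
Posterior mean = w·x̄ + (1−w)·μ₀ = 0.52605·119.25 + 0.47395·113.11 = 116.340.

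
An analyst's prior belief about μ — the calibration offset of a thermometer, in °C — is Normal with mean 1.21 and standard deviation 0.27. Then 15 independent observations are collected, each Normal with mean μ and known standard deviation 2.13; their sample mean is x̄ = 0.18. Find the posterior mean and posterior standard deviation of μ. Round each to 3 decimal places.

With known σ, the Normal prior is conjugate. Weight on the data is w = (n/σ²)/(n/σ² + 1/τ₀²) = 3.30622/(3.30622+13.7174) = 0.19421.
Posterior mean = w·x̄ + (1−w)·μ₀ = 0.19421·0.18 + 0.80579·1.21 = 1.010. Posterior variance = 1/(3.30622+13.7174) = 0.0587418, so SD = 0.242.

Posterior mean ≈ 1.010; posterior SD ≈ 0.242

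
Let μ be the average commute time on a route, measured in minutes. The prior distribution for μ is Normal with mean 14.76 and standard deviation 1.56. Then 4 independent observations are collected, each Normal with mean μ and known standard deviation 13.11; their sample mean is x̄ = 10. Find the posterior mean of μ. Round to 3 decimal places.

With known σ, the Normal prior is conjugate. Weight on the data is w = (n/σ²)/(n/σ² + 1/τ₀²) = 0.0232731/(0.0232731+0.410914) = 0.053602.
Posterior mean = w·x̄ + (1−w)·μ₀ = 0.053602·10 + 0.94640·14.76 = 14.505.

Posterior mean ≈ 14.505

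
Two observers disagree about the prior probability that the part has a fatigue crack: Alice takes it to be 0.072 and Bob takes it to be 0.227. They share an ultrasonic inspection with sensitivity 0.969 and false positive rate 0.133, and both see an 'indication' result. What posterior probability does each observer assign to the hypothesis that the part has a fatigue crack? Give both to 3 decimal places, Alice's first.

The likelihood ratio for an 'indication' result is 0.969/0.133 = 7.2857.
Alice: prior odds 0.072/0.928 = 0.077586; posterior odds 0.56527; posterior probability 0.361.
Bob: prior odds 0.227/0.773 = 0.29366; posterior odds 2.1395; posterior probability 0.681.

Alice: 0.361; Bob: 0.681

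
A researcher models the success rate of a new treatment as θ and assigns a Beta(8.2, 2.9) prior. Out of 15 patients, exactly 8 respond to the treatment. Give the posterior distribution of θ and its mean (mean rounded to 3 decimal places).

Posterior: Beta(16.2, 9.9); mean ≈ 0.621

The binomial likelihood is conjugate to the Beta prior: with 8 successes and 7 failures, the posterior is Beta(8.2+8, 2.9+7) = Beta(16.2, 9.9).
Posterior mean = α/(α+β) = 16.2/26.1 = 0.621.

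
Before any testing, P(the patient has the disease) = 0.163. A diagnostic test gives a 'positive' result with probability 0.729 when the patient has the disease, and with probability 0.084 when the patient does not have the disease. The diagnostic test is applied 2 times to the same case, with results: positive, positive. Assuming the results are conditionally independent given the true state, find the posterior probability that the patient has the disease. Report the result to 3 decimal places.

Let H be the event that the patient has the disease; start with P(H) = 0.163. P('positive'|H) = 0.729, P('positive'|¬H) = 0.084.
Update on result 1 ('positive'): P(H) ← 0.729·0.1630 / (0.729·0.1630 + 0.084·0.8370) = 0.11883/0.18913 = 0.6283.
Update on result 2 ('positive'): P(H) ← 0.729·0.6283 / (0.729·0.6283 + 0.084·0.3717) = 0.45801/0.48923 = 0.9362.

Posterior P(H) ≈ 0.936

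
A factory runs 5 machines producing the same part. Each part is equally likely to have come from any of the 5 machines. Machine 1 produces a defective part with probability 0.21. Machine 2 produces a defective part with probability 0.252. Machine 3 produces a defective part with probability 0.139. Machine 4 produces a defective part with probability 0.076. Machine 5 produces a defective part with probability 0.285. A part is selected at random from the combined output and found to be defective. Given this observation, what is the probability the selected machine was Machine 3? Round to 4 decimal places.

P(defective|M1) = 0.21; P(defective|M2) = 0.252; P(defective|M3) = 0.139; P(defective|M4) = 0.076; P(defective|M5) = 0.285.
Prior × likelihood for each source: 0.2·0.21=0.04200, 0.2·0.252=0.05040, 0.2·0.139=0.02780, 0.2·0.076=0.01520, 0.2·0.285=0.05700. Summing gives P(defective) = 0.19240.
P(Machine 3 | defective) = 0.02780 / 0.19240 = 0.1445.

Posterior probability ≈ 0.1445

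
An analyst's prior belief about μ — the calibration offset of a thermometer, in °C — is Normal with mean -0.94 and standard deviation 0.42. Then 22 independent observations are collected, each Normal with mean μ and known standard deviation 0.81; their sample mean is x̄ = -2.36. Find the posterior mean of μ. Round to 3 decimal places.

Posterior mean ≈ -2.155

With known σ, the Normal prior is conjugate. Weight on the data is w = (n/σ²)/(n/σ² + 1/τ₀²) = 33.5315/(33.5315+5.66893) = 0.85539.
Posterior mean = w·x̄ + (1−w)·μ₀ = 0.85539·-2.36 + 0.14461·-0.94 = -2.155.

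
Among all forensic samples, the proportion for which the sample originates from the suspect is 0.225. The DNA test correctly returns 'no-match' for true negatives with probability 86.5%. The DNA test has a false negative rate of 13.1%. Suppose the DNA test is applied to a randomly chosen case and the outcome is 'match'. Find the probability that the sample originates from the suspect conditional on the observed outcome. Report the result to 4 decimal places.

P(H | E) ≈ 0.6514

Write H for 'the sample originates from the suspect'. Prior odds H:¬H = 0.225/0.775 = 0.29032. For the 'match' outcome, the likelihood ratio is 0.869/0.135 = 6.4370.
Posterior odds = 0.29032 × 6.4370 = 1.8688, so P(H|E) = 1.8688/(1+1.8688) = 0.6514.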